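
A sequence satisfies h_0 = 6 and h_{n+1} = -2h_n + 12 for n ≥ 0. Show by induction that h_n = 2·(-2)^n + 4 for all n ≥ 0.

Base case: h_0 = 6, and 2·(-2)^0 + 4 = 2 + 4 = 6.
Assume h_r = 2·(-2)^r + 4 for some r ≥ 0.
Then h_{r+1} = -2h_r + 12 = -2·(2·(-2)^r + 4) + 12 = -4·(-2)^r − 8 + 12 = 2·(-2)^{r+1} + 4.
This completes the inductive step, so h_n = 2·(-2)^n + 4 for all n ≥ 0.

h_n = 2·(-2)^n + 4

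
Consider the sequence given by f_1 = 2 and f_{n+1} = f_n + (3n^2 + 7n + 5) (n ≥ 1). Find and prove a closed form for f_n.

Claim: f_n = n^3 + 2n^2 + 2n − 3.

Base case: f_1 = 2, and 1^3 + 2·1^2 + 2·1 − 3 = 2.
Assume f_k = k^3 + 2k^2 + 2k − 3.
Then f_{k+1} = f_k + (3k^2 + 7k + 5) = (k^3 + 2k^2 + 2k − 3) + (3k^2 + 7k + 5) = k^3 + 5k^2 + 9k + 2,
and (k+1)^3 + 2·(k+1)^2 + 2·(k+1) − 3 = k^3 + 5k^2 + 9k + 2.
This completes the inductive step, so f_n = n^3 + 2n^2 + 2n − 3 for all n ≥ 1.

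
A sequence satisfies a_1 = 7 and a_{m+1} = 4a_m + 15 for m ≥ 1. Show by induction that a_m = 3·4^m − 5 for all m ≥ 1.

Base case: a_1 = 7, and 3·4^1 − 5 = 12 − 5 = 7.
Assume a_k = 3·4^k − 5 for some k ≥ 1.
Then a_{k+1} = 4a_k + 15 = 4·(3·4^k − 5) + 15 = 12·4^k − 20 + 15 = 3·4^{k+1} − 5.
Hence a_m = 3·4^m − 5 for every m ≥ 1, by induction.

a_m = 3·4^m − 5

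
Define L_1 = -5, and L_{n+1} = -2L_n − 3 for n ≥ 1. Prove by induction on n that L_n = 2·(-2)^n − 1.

Base case: L_1 = -5, and 2·(-2)^1 − 1 = -4 − 1 = -5.
Assume L_m = 2·(-2)^m − 1 for some m ≥ 1.
Then L_{m+1} = -2L_m − 3 = -2·(2·(-2)^m − 1) − 3 = -4·(-2)^m + 2 − 3 = 2·(-2)^{m+1} − 1.
So the formula holds for m+1, and by induction L_n = 2·(-2)^n − 1 for all n ≥ 1.

L_n = 2·(-2)^n − 1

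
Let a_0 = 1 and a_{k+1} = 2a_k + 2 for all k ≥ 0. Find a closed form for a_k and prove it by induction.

Claim: a_k = 3·2^k − 2.

Base case: a_0 = 1, and 3·2^0 − 2 = 3 − 2 = 1.
Assume a_j = 3·2^j − 2 for some j ≥ 0.
Then a_{j+1} = 2a_j + 2 = 2·(3·2^j − 2) + 2 = 6·2^j − 4 + 2 = 3·2^{j+1} − 2.
Hence a_k = 3·2^k − 2 for every k ≥ 0, by induction.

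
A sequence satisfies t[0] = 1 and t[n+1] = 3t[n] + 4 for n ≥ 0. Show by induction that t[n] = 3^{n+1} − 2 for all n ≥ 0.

Base case: t[0] = 1, and 3^{0+1} − 2 = 3 − 2 = 1.
Assume t[m] = 3^{m+1} − 2 for some m ≥ 0.
Then t[m+1] = 3t[m] + 4 = 3·(3^{m+1} − 2) + 4 = 3^{m+2} − 6 + 4 = 3^{m+2} − 2.
By induction, t[n] = 3^{n+1} − 2 for all n ≥ 0.

t[n] = 3^{n+1} − 2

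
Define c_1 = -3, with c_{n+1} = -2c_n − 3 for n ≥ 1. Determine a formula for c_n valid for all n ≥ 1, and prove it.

Claim: c_n = (-2)^n − 1.

Base case: c_1 = -3, and (-2)^1 − 1 = -2 − 1 = -3.
Assume c_r = (-2)^r − 1 for some r ≥ 1.
Then c_{r+1} = -2c_r − 3 = -2·((-2)^r − 1) − 3 = -2·(-2)^r + 2 − 3 = (-2)^{r+1} − 1.
So the formula holds for r+1, and by induction c_n = (-2)^n − 1 for all n ≥ 1.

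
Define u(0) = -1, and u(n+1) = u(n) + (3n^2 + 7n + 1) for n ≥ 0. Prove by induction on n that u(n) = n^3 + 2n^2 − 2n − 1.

Base case: u(0) = -1, and 0^3 + 2·0^2 − 2·0 − 1 = -1.
Assume u(j) = j^3 + 2j^2 − 2j − 1.
Then u(j+1) = u(j) + (3j^2 + 7j + 1) = (j^3 + 2j^2 − 2j − 1) + (3j^2 + 7j + 1) = j^3 + 5j^2 + 5j,
and (j+1)^3 + 2·(j+1)^2 − 2·(j+1) − 1 = j^3 + 5j^2 + 5j.
Hence u(n) = n^3 + 2n^2 − 2n − 1 for every n ≥ 0, by induction.

u(n) = n^3 + 2n^2 − 2n − 1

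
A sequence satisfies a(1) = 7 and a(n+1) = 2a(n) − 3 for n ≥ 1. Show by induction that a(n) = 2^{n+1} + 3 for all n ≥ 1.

Base case: a(1) = 7, and 2^{1+1} + 3 = 4 + 3 = 7.
Assume a(r) = 2^{r+1} + 3 for some r ≥ 1.
Then a(r+1) = 2a(r) − 3 = 2·(2^{r+1} + 3) − 3 = 2^{r+2} + 6 − 3 = 2^{r+2} + 3.
By induction, a(n) = 2^{n+1} + 3 for all n ≥ 1.

a(n) = 2^{n+1} + 3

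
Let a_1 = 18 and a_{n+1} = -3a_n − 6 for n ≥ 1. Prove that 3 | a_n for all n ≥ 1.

Base case: a_1 = 18 = 3·6, so 3 | a_1.
Assume 3 | a_r, so a_r = 3t for some integer t.
Then a_{r+1} = -3a_r − 6 = -3·(3t) − 6 = 3(-3t − 2), so 3 | a_{r+1}.
This completes the inductive step, so 3 | a_n for all n ≥ 1.

3 | a_n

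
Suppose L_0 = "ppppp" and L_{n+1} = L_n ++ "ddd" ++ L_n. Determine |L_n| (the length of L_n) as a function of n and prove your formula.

Claim: |L_n| = 2^{n+3} − 3.

Base case: |L_0| = 5, and 2^{0+3} − 3 = 5.
Assume |L_m| = 2^{m+3} − 3.
Then |L_{m+1}| = |L_m| + 3 + |L_m| = 2|L_m| + 3 = 2(2^{m+3} − 3) + 3 = 2^{m+1+3} − 6 + 3 = 2^{m+1+3} − 3.
By induction, |L_n| = 2^{n+3} − 3 for all n ≥ 0.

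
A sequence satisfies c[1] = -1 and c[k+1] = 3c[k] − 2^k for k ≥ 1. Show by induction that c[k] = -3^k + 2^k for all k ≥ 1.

Base case: c[1] = -1, and -3^1 + 2^1 = -3 + 2 = -1.
Assume c[r] = -3^r + 2^r for some r ≥ 1.
Then c[r+1] = 3c[r] − 2^r = 3·(-3^r + 2^r) − 2^r = -3^{r+1} + 3·2^r − 2^r = -3^{r+1} + 2·2^r = -3^{r+1} + 2^{r+1}.
This completes the inductive step, so c[k] = -3^k + 2^k for all k ≥ 1.

c[k] = -3^k + 2^k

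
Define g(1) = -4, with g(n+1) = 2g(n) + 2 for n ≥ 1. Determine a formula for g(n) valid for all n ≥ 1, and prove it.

Claim: g(n) = -2^n − 2.

Base case: g(1) = -4, and -2^1 − 2 = -2 − 2 = -4.
Assume g(k) = -2^k − 2 for some k ≥ 1.
Then g(k+1) = 2g(k) + 2 = 2·(-2^k − 2) + 2 = -2^{k+1} − 4 + 2 = -2^{k+1} − 2.
This completes the inductive step, so g(n) = -2^n − 2 for all n ≥ 1.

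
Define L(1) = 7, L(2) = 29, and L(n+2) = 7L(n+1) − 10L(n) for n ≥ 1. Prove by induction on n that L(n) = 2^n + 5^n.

Base cases: L(1) = 7 and 2^1 + 5^1 = 7; L(2) = 29 and 2^2 + 5^2 = 29.
Assume L(j) = 2^j + 5^j for all 1 ≤ j ≤ r, where r ≥ 2.
Then L(r+1) = 7L(r) − 10L(r−1) = 7·(2^r + 5^r) − 10·(2^{r−1} + 5^{r−1}) = (7·2 − 10)2^{r−1} + (7·5 − 10)5^{r−1} = 4·2^{r−1} + 25·5^{r−1} = 2^{r+1} + 5^{r+1}.
This completes the inductive step, so L(n) = 2^n + 5^n for all n ≥ 1.

L(n) = 2^n + 5^n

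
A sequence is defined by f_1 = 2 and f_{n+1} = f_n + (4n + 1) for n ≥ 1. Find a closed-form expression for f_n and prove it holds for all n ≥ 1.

Claim: f_n = 2n^2 − n + 1.

Base case: f_1 = 2, and 2·1^2 − 1 + 1 = 2.
Assume f_k = 2k^2 − k + 1.
Then f_{k+1} = f_k + (4k + 1) = (2k^2 − k + 1) + (4k + 1) = 2k^2 + 3k + 2,
and 2·(k+1)^2 − (k+1) + 1 = 2k^2 + 3k + 2.
This completes the inductive step, so f_n = 2n^2 − n + 1 for all n ≥ 1.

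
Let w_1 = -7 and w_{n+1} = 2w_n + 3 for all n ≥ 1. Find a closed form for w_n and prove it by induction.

Claim: w_n = -2^{n+1} − 3.

Base case: w_1 = -7, and -2^{1+1} − 3 = -4 − 3 = -7.
Assume w_k = -2^{k+1} − 3 for some k ≥ 1.
Then w_{k+1} = 2w_k + 3 = 2·(-2^{k+1} − 3) + 3 = -2^{k+2} − 6 + 3 = -2^{k+2} − 3.
This completes the inductive step, so w_n = -2^{n+1} − 3 for all n ≥ 1.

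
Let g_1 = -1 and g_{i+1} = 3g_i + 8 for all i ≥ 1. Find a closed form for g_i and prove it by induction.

Claim: g_i = 3^i − 4.

Base case: g_1 = -1, and 3^1 − 4 = 3 − 4 = -1.
Assume g_m = 3^m − 4 for some m ≥ 1.
Then g_{m+1} = 3g_m + 8 = 3·(3^m − 4) + 8 = 3^{m+1} − 12 + 8 = 3^{m+1} − 4.
This completes the inductive step, so g_i = 3^i − 4 for all i ≥ 1.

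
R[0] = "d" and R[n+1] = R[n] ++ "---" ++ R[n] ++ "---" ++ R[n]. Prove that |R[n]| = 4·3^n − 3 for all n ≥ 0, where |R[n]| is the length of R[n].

Base case: |R[0]| = 1, and 4·3^0 − 3 = 1.
Assume |R[r]| = 4·3^r − 3.
Then |R[r+1]| = 3|R[r]| + 6 = 3(4·3^r − 3) + 6 = 4·3^{r+1} − 9 + 6 = 4·3^{r+1} − 3.
This completes the inductive step, so |R[n]| = 4·3^n − 3 for all n ≥ 0.

|R[n]| = 4·3^n − 3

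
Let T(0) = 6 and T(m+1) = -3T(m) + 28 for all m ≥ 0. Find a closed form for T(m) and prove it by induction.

Claim: T(m) = -(-3)^m + 7.

Base case: T(0) = 6, and -(-3)^0 + 7 = -1 + 7 = 6.
Assume T(k) = -(-3)^k + 7 for some k ≥ 0.
Then T(k+1) = -3T(k) + 28 = -3·(-(-3)^k + 7) + 28 = 3·(-3)^k − 21 + 28 = -(-3)^{k+1} + 7.
Hence T(m) = -(-3)^m + 7 for every m ≥ 0, by induction.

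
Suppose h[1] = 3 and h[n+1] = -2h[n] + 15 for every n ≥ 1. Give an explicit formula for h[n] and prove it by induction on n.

Claim: h[n] = (-2)^n + 5.

Base case: h[1] = 3, and (-2)^1 + 5 = -2 + 5 = 3.
Assume h[k] = (-2)^k + 5 for some k ≥ 1.
Then h[k+1] = -2h[k] + 15 = -2·((-2)^k + 5) + 15 = -2·(-2)^k − 10 + 15 = (-2)^{k+1} + 5.
This completes the inductive step, so h[n] = (-2)^n + 5 for all n ≥ 1.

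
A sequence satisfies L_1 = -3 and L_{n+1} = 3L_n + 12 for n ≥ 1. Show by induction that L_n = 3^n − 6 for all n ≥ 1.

Base case: L_1 = -3, and 3^1 − 6 = 3 − 6 = -3.
Assume L_k = 3^k − 6 for some k ≥ 1.
Then L_{k+1} = 3L_k + 12 = 3·(3^k − 6) + 12 = 3^{k+1} − 18 + 12 = 3^{k+1} − 6.
By induction, L_n = 3^n − 6 for all n ≥ 1.

L_n = 3^n − 6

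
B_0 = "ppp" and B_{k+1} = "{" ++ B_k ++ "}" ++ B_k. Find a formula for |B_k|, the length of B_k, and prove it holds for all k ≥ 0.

Claim: |B_k| = 5·2^k − 2.

Base case: |B_0| = 3, and 5·2^0 − 2 = 3.
Assume |B_m| = 5·2^m − 2.
Then |B_{m+1}| = 1 + |B_m| + 1 + |B_m| = 2|B_m| + 2 = 2(5·2^m − 2) + 2 = 5·2^{m+1} − 4 + 2 = 5·2^{m+1} − 2.
So the formula holds for m+1, and by induction |B_k| = 5·2^k − 2 for all k ≥ 0.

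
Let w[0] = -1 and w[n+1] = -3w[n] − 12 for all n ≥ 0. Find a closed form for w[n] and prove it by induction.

Claim: w[n] = 2·(-3)^n − 3.

Base case: w[0] = -1, and 2·(-3)^0 − 3 = 2 − 3 = -1.
Assume w[m] = 2·(-3)^m − 3 for some m ≥ 0.
Then w[m+1] = -3w[m] − 12 = -3·(2·(-3)^m − 3) − 12 = -6·(-3)^m + 9 − 12 = 2·(-3)^{m+1} − 3.
This completes the inductive step, so w[n] = 2·(-3)^n − 3 for all n ≥ 0.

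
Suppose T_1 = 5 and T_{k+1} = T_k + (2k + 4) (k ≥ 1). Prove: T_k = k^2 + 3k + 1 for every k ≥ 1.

Base case: T_1 = 5, and 1^2 + 3·1 + 1 = 5.
Assume T_j = j^2 + 3j + 1.
Then T_{j+1} = T_j + (2j + 4) = (j^2 + 3j + 1) + (2j + 4) = j^2 + 5j + 5,
and (j+1)^2 + 3·(j+1) + 1 = j^2 + 5j + 5.
This completes the inductive step, so T_k = k^2 + 3k + 1 for all k ≥ 1.

T_k = k^2 + 3k + 1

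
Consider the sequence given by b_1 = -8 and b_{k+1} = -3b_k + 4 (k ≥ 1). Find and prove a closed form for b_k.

Claim: b_k = 3·(-3)^k + 1.

Base case: b_1 = -8, and 3·(-3)^1 + 1 = -9 + 1 = -8.
Assume b_r = 3·(-3)^r + 1 for some r ≥ 1.
Then b_{r+1} = -3b_r + 4 = -3·(3·(-3)^r + 1) + 4 = -9·(-3)^r − 3 + 4 = 3·(-3)^{r+1} + 1.
So the formula holds for r+1, and by induction b_k = 3·(-3)^k + 1 for all k ≥ 1.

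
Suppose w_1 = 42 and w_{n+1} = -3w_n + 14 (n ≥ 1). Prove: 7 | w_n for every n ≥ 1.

Base case: w_1 = 42 = 7·6, so 7 | w_1.
Assume 7 | w_m, so w_m = 7t for some integer t.
Then w_{m+1} = -3w_m + 14 = -3·(7t) + 14 = 7(-3t + 2), so 7 | w_{m+1}.
This completes the inductive step, so 7 | w_n for all n ≥ 1.

7 | w_n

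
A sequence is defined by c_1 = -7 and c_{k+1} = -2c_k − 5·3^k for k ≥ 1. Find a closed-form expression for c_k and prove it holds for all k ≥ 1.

Claim: c_k = 2·(-2)^k − 3^k.

Base case: c_1 = -7, and 2·(-2)^1 − 3^1 = -4 − 3 = -7.
Assume c_j = 2·(-2)^j − 3^j for some j ≥ 1.
Then c_{j+1} = -2c_j − 5·3^j = -2·(2·(-2)^j − 3^j) − 5·3^j = 2·(-2)^{j+1} + 2·3^j − 5·3^j = 2·(-2)^{j+1} − 3·3^j = 2·(-2)^{j+1} − 3^{j+1}.
So the formula holds for j+1, and by induction c_k = 2·(-2)^k − 3^k for all k ≥ 1.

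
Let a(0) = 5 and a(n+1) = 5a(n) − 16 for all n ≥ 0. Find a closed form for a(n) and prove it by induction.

Claim: a(n) = 5^n + 4.

Base case: a(0) = 5, and 5^0 + 4 = 1 + 4 = 5.
Assume a(r) = 5^r + 4 for some r ≥ 0.
Then a(r+1) = 5a(r) − 16 = 5·(5^r + 4) − 16 = 5^{r+1} + 20 − 16 = 5^{r+1} + 4.
So the formula holds for r+1, and by induction a(n) = 5^n + 4 for all n ≥ 0.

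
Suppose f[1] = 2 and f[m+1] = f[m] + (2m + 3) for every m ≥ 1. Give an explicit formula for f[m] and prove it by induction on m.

Claim: f[m] = m^2 + 2m − 1.

Base case: f[1] = 2, and 1^2 + 2·1 − 1 = 2.
Assume f[j] = j^2 + 2j − 1.
Then f[j+1] = f[j] + (2j + 3) = (j^2 + 2j − 1) + (2j + 3) = j^2 + 4j + 2,
and (j+1)^2 + 2·(j+1) − 1 = j^2 + 4j + 2.
Hence f[m] = m^2 + 2m − 1 for every m ≥ 1, by induction.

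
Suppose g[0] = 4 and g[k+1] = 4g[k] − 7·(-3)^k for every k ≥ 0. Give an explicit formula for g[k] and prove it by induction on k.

Claim: g[k] = 3·4^k + (-3)^k.

Base case: g[0] = 4, and 3·4^0 + (-3)^0 = 3 + 1 = 4.
Assume g[m] = 3·4^m + (-3)^m for some m ≥ 0.
Then g[m+1] = 4g[m] − 7·(-3)^m = 4·(3·4^m + (-3)^m) − 7·(-3)^m = 3·4^{m+1} + 4·(-3)^m − 7·(-3)^m = 3·4^{m+1} − 3·(-3)^m = 3·4^{m+1} + (-3)^{m+1}.
So the formula holds for m+1, and by induction g[k] = 3·4^k + (-3)^k for all k ≥ 0.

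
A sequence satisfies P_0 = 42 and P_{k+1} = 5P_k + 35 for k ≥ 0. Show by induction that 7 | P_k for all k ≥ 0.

Base case: P_0 = 42 = 7·6, so 7 | P_0.
Assume 7 | P_r, so P_r = 7t for some integer t.
Then P_{r+1} = 5P_r + 35 = 5·(7t) + 35 = 7(5t + 5), so 7 | P_{r+1}.
So the property holds for r+1, and by induction 7 | P_k for all k ≥ 0.

7 | P_k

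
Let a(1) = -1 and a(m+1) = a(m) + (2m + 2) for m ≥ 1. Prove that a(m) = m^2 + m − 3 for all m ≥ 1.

Base case: a(1) = -1, and 1^2 + 1 − 3 = -1.
Assume a(j) = j^2 + j − 3.
Then a(j+1) = a(j) + (2j + 2) = (j^2 + j − 3) + (2j + 2) = j^2 + 3j − 1,
and (j+1)^2 + (j+1) − 3 = j^2 + 3j − 1.
This completes the inductive step, so a(m) = m^2 + m − 3 for all m ≥ 1.

a(m) = m^2 + m − 3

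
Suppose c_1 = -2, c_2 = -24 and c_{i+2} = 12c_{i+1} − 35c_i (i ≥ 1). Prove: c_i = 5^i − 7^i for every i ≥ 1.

Base cases: c_1 = -2 and 5^1 − 7^1 = -2; c_2 = -24 and 5^2 − 7^2 = -24.
Assume c_t = 5^t − 7^t for all 1 ≤ t ≤ j, where j ≥ 2.
Then c_{j+1} = 12c_j − 35c_{j−1} = 12·(5^j − 7^j) − 35·(5^{j−1} − 7^{j−1}) = (12·5 − 35)5^{j−1} − (12·7 − 35)7^{j−1} = 25·5^{j−1} − 49·7^{j−1} = 5^{j+1} − 7^{j+1}.
Hence c_i = 5^i − 7^i for every i ≥ 1, by strong induction.

c_i = 5^i − 7^i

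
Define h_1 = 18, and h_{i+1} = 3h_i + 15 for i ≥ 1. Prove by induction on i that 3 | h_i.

Base case: h_1 = 18 = 3·6, so 3 | h_1.
Assume 3 | h_r, so h_r = 3t for some integer t.
Then h_{r+1} = 3h_r + 15 = 3·(3t) + 15 = 3(3t + 5), so 3 | h_{r+1}.
By induction, 3 | h_i for all i ≥ 1.

3 | h_i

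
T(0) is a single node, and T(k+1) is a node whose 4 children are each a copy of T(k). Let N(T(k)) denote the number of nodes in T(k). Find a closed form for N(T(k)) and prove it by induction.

Claim: N(T(k)) = (4^{k+1} − 1)/3.

Base case: N(T(0)) = 1, and (4^{0+1} − 1)/3 = 1.
Assume N(T(j)) = (4^{j+1} − 1)/3.
Then N(T(j+1)) = 1 + 4N(T(j)) = 1 + 4·(4^{j+1} − 1)/3 = 1 + (4^{j+2} − 4)/3 = (3 + 4^{j+2} − 4)/3 = (4^{j+2} − 1)/3.
This completes the inductive step, so N(T(k)) = (4^{k+1} − 1)/3 for all k ≥ 0.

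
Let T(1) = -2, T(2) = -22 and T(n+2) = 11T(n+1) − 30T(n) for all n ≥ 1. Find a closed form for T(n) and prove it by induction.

Claim: T(n) = 2·5^n − 2·6^n.

Base cases: T(1) = -2 and 2·5^1 − 2·6^1 = -2; T(2) = -22 and 2·5^2 − 2·6^2 = -22.
Assume T(j) = 2·5^j − 2·6^j for all 1 ≤ j ≤ m, where m ≥ 2.
Then T(m+1) = 11T(m) − 30T(m−1) = 11·(2·5^m − 2·6^m) − 30·(2·5^{m−1} − 2·6^{m−1}) = 2·(11·5 − 30)5^{m−1} − 2·(11·6 − 30)6^{m−1} = 50·5^{m−1} − 72·6^{m−1} = 2·5^{m+1} − 2·6^{m+1}.
So the formula holds for m+1, and by strong induction T(n) = 2·5^n − 2·6^n for all n ≥ 1.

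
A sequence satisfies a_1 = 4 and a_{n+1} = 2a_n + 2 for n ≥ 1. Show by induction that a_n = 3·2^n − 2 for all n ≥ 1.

Base case: a_1 = 4, and 3·2^1 − 2 = 6 − 2 = 4.
Assume a_k = 3·2^k − 2 for some k ≥ 1.
Then a_{k+1} = 2a_k + 2 = 2·(3·2^k − 2) + 2 = 6·2^k − 4 + 2 = 3·2^{k+1} − 2.
This completes the inductive step, so a_n = 3·2^n − 2 for all n ≥ 1.

a_n = 3·2^n − 2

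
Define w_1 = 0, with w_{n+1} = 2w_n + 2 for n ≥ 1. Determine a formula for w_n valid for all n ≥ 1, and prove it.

Claim: w_n = 2^n − 2.

Base case: w_1 = 0, and 2^1 − 2 = 2 − 2 = 0.
Assume w_m = 2^m − 2 for some m ≥ 1.
Then w_{m+1} = 2w_m + 2 = 2·(2^m − 2) + 2 = 2^{m+1} − 4 + 2 = 2^{m+1} − 2.
Hence w_n = 2^n − 2 for every n ≥ 1, by induction.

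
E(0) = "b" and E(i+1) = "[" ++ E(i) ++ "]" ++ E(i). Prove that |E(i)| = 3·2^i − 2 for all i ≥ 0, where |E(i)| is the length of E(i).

Base case: |E(0)| = 1, and 3·2^0 − 2 = 1.
Assume |E(r)| = 3·2^r − 2.
Then |E(r+1)| = 1 + |E(r)| + 1 + |E(r)| = 2|E(r)| + 2 = 2(3·2^r − 2) + 2 = 3·2^{r+1} − 4 + 2 = 3·2^{r+1} − 2.
Hence |E(i)| = 3·2^i − 2 for every i ≥ 0, by induction.

|E(i)| = 3·2^i − 2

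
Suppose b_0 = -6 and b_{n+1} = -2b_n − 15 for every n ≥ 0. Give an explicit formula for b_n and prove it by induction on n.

Claim: b_n = -(-2)^n − 5.

Base case: b_0 = -6, and -(-2)^0 − 5 = -1 − 5 = -6.
Assume b_j = -(-2)^j − 5 for some j ≥ 0.
Then b_{j+1} = -2b_j − 15 = -2·(-(-2)^j − 5) − 15 = 2·(-2)^j + 10 − 15 = -(-2)^{j+1} − 5.
This completes the inductive step, so b_n = -(-2)^n − 5 for all n ≥ 0.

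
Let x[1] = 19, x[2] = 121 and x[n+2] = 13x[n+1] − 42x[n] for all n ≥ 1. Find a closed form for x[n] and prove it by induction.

Claim: x[n] = 7^n + 2·6^n.

Base cases: x[1] = 19 and 7^1 + 2·6^1 = 19; x[2] = 121 and 7^2 + 2·6^2 = 121.
Assume x[j] = 7^j + 2·6^j for all 1 ≤ j ≤ r, where r ≥ 2.
Then x[r+1] = 13x[r] − 42x[r−1] = 13·(7^r + 2·6^r) − 42·(7^{r−1} + 2·6^{r−1}) = (13·7 − 42)7^{r−1} + 2·(13·6 − 42)6^{r−1} = 49·7^{r−1} + 72·6^{r−1} = 7^{r+1} + 2·6^{r+1}.
This completes the inductive step, so x[n] = 7^n + 2·6^n for all n ≥ 1.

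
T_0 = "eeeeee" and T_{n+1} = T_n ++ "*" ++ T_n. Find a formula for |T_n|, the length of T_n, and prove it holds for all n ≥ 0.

Claim: |T_n| = 7·2^n − 1.

Base case: |T_0| = 6, and 7·2^0 − 1 = 6.
Assume |T_m| = 7·2^m − 1.
Then |T_{m+1}| = |T_m| + 1 + |T_m| = 2|T_m| + 1 = 2(7·2^m − 1) + 1 = 7·2^{m+1} − 2 + 1 = 7·2^{m+1} − 1.
So the formula holds for m+1, and by induction |T_n| = 7·2^n − 1 for all n ≥ 0.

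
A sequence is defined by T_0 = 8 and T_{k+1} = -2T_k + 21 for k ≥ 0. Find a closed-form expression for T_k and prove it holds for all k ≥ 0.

Claim: T_k = (-2)^k + 7.

Base case: T_0 = 8, and (-2)^0 + 7 = 1 + 7 = 8.
Assume T_m = (-2)^m + 7 for some m ≥ 0.
Then T_{m+1} = -2T_m + 21 = -2·((-2)^m + 7) + 21 = -2·(-2)^m − 14 + 21 = (-2)^{m+1} + 7.
So the formula holds for m+1, and by induction T_k = (-2)^k + 7 for all k ≥ 0.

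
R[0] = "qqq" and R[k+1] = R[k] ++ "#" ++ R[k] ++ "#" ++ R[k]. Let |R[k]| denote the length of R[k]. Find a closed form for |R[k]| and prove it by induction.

Claim: |R[k]| = 4·3^k − 1.

Base case: |R[0]| = 3, and 4·3^0 − 1 = 3.
Assume |R[r]| = 4·3^r − 1.
Then |R[r+1]| = 3|R[r]| + 2 = 3(4·3^r − 1) + 2 = 4·3^{r+1} − 3 + 2 = 4·3^{r+1} − 1.
Hence |R[k]| = 4·3^k − 1 for every k ≥ 0, by induction.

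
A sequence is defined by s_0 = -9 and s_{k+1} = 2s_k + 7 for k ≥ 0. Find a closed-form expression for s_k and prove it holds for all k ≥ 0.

Claim: s_k = -2^{k+1} − 7.

Base case: s_0 = -9, and -2^{0+1} − 7 = -2 − 7 = -9.
Assume s_m = -2^{m+1} − 7 for some m ≥ 0.
Then s_{m+1} = 2s_m + 7 = 2·(-2^{m+1} − 7) + 7 = -2^{m+2} − 14 + 7 = -2^{m+2} − 7.
So the formula holds for m+1, and by induction s_k = -2^{k+1} − 7 for all k ≥ 0.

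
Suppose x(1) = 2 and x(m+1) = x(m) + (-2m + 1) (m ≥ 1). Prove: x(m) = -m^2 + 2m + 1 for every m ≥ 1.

Base case: x(1) = 2, and -1^2 + 2·1 + 1 = 2.
Assume x(j) = -j^2 + 2j + 1.
Then x(j+1) = x(j) + (-2j + 1) = (-j^2 + 2j + 1) + (-2j + 1) = -j^2 + 2,
and -(j+1)^2 + 2·(j+1) + 1 = -j^2 + 2.
Hence x(m) = -m^2 + 2m + 1 for every m ≥ 1, by induction.

x(m) = -m^2 + 2m + 1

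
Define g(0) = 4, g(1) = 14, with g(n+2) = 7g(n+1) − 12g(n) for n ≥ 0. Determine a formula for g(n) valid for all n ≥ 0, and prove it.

Claim: g(n) = 2·3^n + 2·4^n.

Base cases: g(0) = 4 and 2·3^0 + 2·4^0 = 4; g(1) = 14 and 2·3^1 + 2·4^1 = 14.
Assume g(j) = 2·3^j + 2·4^j for all 0 ≤ j ≤ r, where r ≥ 1.
Then g(r+1) = 7g(r) − 12g(r−1) = 7·(2·3^r + 2·4^r) − 12·(2·3^{r−1} + 2·4^{r−1}) = 2·(7·3 − 12)3^{r−1} + 2·(7·4 − 12)4^{r−1} = 18·3^{r−1} + 32·4^{r−1} = 2·3^{r+1} + 2·4^{r+1}.
By strong induction, g(n) = 2·3^n + 2·4^n for all n ≥ 0.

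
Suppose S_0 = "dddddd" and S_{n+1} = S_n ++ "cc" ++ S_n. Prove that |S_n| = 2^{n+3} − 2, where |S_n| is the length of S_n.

Base case: |S_0| = 6, and 2^{0+3} − 2 = 6.
Assume |S_r| = 2^{r+3} − 2.
Then |S_{r+1}| = |S_r| + 2 + |S_r| = 2|S_r| + 2 = 2(2^{r+3} − 2) + 2 = 2^{r+1+3} − 4 + 2 = 2^{r+1+3} − 2.
Hence |S_n| = 2^{n+3} − 2 for every n ≥ 0, by induction.

|S_n| = 2^{n+3} − 2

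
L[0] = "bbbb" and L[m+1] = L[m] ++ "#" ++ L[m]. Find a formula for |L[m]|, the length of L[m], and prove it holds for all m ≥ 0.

Claim: |L[m]| = 5·2^m − 1.

Base case: |L[0]| = 4, and 5·2^0 − 1 = 4.
Assume |L[r]| = 5·2^r − 1.
Then |L[r+1]| = |L[r]| + 1 + |L[r]| = 2|L[r]| + 1 = 2(5·2^r − 1) + 1 = 5·2^{r+1} − 2 + 1 = 5·2^{r+1} − 1.
Hence |L[m]| = 5·2^m − 1 for every m ≥ 0, by induction.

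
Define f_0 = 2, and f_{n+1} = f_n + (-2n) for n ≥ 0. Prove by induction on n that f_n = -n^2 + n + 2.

Base case: f_0 = 2, and -0^2 + 0 + 2 = 2.
Assume f_m = -m^2 + m + 2.
Then f_{m+1} = f_m + (-2m) = (-m^2 + m + 2) + (-2m) = -m^2 − m + 2,
and -(m+1)^2 + (m+1) + 2 = -m^2 − m + 2.
This completes the inductive step, so f_n = -n^2 + n + 2 for all n ≥ 0.

f_n = -n^2 + n + 2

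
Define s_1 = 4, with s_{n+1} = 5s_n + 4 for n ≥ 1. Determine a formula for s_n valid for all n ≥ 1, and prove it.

Claim: s_n = 5^n − 1.

Base case: s_1 = 4, and 5^1 − 1 = 5 − 1 = 4.
Assume s_r = 5^r − 1 for some r ≥ 1.
Then s_{r+1} = 5s_r + 4 = 5·(5^r − 1) + 4 = 5^{r+1} − 5 + 4 = 5^{r+1} − 1.
So the formula holds for r+1, and by induction s_n = 5^n − 1 for all n ≥ 1.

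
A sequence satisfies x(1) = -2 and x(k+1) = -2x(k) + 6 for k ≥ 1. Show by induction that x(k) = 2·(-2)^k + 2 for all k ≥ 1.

Base case: x(1) = -2, and 2·(-2)^1 + 2 = -4 + 2 = -2.
Assume x(m) = 2·(-2)^m + 2 for some m ≥ 1.
Then x(m+1) = -2x(m) + 6 = -2·(2·(-2)^m + 2) + 6 = -4·(-2)^m − 4 + 6 = 2·(-2)^{m+1} + 2.
By induction, x(k) = 2·(-2)^k + 2 for all k ≥ 1.

x(k) = 2·(-2)^k + 2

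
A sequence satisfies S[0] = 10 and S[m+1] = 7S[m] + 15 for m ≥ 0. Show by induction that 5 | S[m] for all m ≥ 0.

Base case: S[0] = 10 = 5·2, so 5 | S[0].
Assume 5 | S[r], so S[r] = 5t for some integer t.
Then S[r+1] = 7S[r] + 15 = 7·(5t) + 15 = 5(7t + 3), so 5 | S[r+1].
Hence 5 | S[m] for every m ≥ 0, by induction.

5 | S[m]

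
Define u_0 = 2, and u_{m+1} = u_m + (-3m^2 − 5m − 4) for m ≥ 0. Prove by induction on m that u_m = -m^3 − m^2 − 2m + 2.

Base case: u_0 = 2, and -0^3 − 0^2 − 2·0 + 2 = 2.
Assume u_k = -k^3 − k^2 − 2k + 2.
Then u_{k+1} = u_k + (-3k^2 − 5k − 4) = (-k^3 − k^2 − 2k + 2) + (-3k^2 − 5k − 4) = -k^3 − 4k^2 − 7k − 2,
and -(k+1)^3 − (k+1)^2 − 2·(k+1) + 2 = -k^3 − 4k^2 − 7k − 2.
This completes the inductive step, so u_m = -m^3 − m^2 − 2m + 2 for all m ≥ 0.

u_m = -m^3 − m^2 − 2m + 2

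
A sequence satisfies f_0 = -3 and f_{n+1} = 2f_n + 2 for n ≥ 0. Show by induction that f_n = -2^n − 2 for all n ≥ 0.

Base case: f_0 = -3, and -2^0 − 2 = -1 − 2 = -3.
Assume f_m = -2^m − 2 for some m ≥ 0.
Then f_{m+1} = 2f_m + 2 = 2·(-2^m − 2) + 2 = -2^{m+1} − 4 + 2 = -2^{m+1} − 2.
This completes the inductive step, so f_n = -2^n − 2 for all n ≥ 0.

f_n = -2^n − 2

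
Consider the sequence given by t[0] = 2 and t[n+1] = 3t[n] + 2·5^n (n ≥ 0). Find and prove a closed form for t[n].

Claim: t[n] = 3^n + 5^n.

Base case: t[0] = 2, and 3^0 + 5^0 = 1 + 1 = 2.
Assume t[m] = 3^m + 5^m for some m ≥ 0.
Then t[m+1] = 3t[m] + 2·5^m = 3·(3^m + 5^m) + 2·5^m = 3^{m+1} + 3·5^m + 2·5^m = 3^{m+1} + 5·5^m = 3^{m+1} + 5^{m+1}.
So the formula holds for m+1, and by induction t[n] = 3^n + 5^n for all n ≥ 0.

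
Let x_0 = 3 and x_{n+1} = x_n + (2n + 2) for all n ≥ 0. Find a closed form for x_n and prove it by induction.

Claim: x_n = n^2 + n + 3.

Base case: x_0 = 3, and 0^2 + 0 + 3 = 3.
Assume x_m = m^2 + m + 3.
Then x_{m+1} = x_m + (2m + 2) = (m^2 + m + 3) + (2m + 2) = m^2 + 3m + 5,
and (m+1)^2 + (m+1) + 3 = m^2 + 3m + 5.
Hence x_n = n^2 + n + 3 for every n ≥ 0, by induction.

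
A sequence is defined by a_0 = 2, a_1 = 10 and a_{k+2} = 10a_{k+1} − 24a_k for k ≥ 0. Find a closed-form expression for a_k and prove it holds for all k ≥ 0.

Claim: a_k = 6^k + 4^k.

Base cases: a_0 = 2 and 6^0 + 4^0 = 2; a_1 = 10 and 6^1 + 4^1 = 10.
Assume a_j = 6^j + 4^j for all 0 ≤ j ≤ m, where m ≥ 1.
Then a_{m+1} = 10a_m − 24a_{m−1} = 10·(6^m + 4^m) − 24·(6^{m−1} + 4^{m−1}) = (10·6 − 24)6^{m−1} + (10·4 − 24)4^{m−1} = 36·6^{m−1} + 16·4^{m−1} = 6^{m+1} + 4^{m+1}.
This completes the inductive step, so a_k = 6^k + 4^k for all k ≥ 0.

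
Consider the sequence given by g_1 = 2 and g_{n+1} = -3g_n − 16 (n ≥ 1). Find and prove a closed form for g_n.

Claim: g_n = -2·(-3)^n − 4.

Base case: g_1 = 2, and -2·(-3)^1 − 4 = 6 − 4 = 2.
Assume g_j = -2·(-3)^j − 4 for some j ≥ 1.
Then g_{j+1} = -3g_j − 16 = -3·(-2·(-3)^j − 4) − 16 = 6·(-3)^j + 12 − 16 = -2·(-3)^{j+1} − 4.
By induction, g_n = -2·(-3)^n − 4 for all n ≥ 1.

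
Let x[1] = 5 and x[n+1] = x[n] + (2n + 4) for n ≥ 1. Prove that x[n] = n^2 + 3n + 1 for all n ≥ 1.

Base case: x[1] = 5, and 1^2 + 3·1 + 1 = 5.
Assume x[j] = j^2 + 3j + 1.
Then x[j+1] = x[j] + (2j + 4) = (j^2 + 3j + 1) + (2j + 4) = j^2 + 5j + 5,
and (j+1)^2 + 3·(j+1) + 1 = j^2 + 5j + 5.
By induction, x[n] = n^2 + 3n + 1 for all n ≥ 1.

x[n] = n^2 + 3n + 1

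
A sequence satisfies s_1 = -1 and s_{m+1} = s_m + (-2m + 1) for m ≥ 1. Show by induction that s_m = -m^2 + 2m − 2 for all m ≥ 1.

Base case: s_1 = -1, and -1^2 + 2·1 − 2 = -1.
Assume s_r = -r^2 + 2r − 2.
Then s_{r+1} = s_r + (-2r + 1) = (-r^2 + 2r − 2) + (-2r + 1) = -r^2 − 1,
and -(r+1)^2 + 2·(r+1) − 2 = -r^2 − 1.
This completes the inductive step, so s_m = -m^2 + 2m − 2 for all m ≥ 1.

s_m = -m^2 + 2m − 2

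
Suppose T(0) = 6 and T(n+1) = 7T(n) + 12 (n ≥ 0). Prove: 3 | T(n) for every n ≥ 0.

Base case: T(0) = 6 = 3·2, so 3 | T(0).
Assume 3 | T(j), so T(j) = 3t for some integer t.
Then T(j+1) = 7T(j) + 12 = 7·(3t) + 12 = 3(7t + 4), so 3 | T(j+1).
Hence 3 | T(n) for every n ≥ 0, by induction.

3 | T(n)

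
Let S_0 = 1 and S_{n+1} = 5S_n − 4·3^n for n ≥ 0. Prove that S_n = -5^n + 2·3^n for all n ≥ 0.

Base case: S_0 = 1, and -5^0 + 2·3^0 = -1 + 2 = 1.
Assume S_m = -5^m + 2·3^m for some m ≥ 0.
Then S_{m+1} = 5S_m − 4·3^m = 5·(-5^m + 2·3^m) − 4·3^m = -5^{m+1} + 10·3^m − 4·3^m = -5^{m+1} + 6·3^m = -5^{m+1} + 2·3^{m+1}.
Hence S_n = -5^n + 2·3^n for every n ≥ 0, by induction.

S_n = -5^n + 2·3^n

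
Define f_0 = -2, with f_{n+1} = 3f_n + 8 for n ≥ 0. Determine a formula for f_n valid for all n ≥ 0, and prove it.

Claim: f_n = 2·3^n − 4.

Base case: f_0 = -2, and 2·3^0 − 4 = 2 − 4 = -2.
Assume f_k = 2·3^k − 4 for some k ≥ 0.
Then f_{k+1} = 3f_k + 8 = 3·(2·3^k − 4) + 8 = 6·3^k − 12 + 8 = 2·3^{k+1} − 4.
This completes the inductive step, so f_n = 2·3^n − 4 for all n ≥ 0.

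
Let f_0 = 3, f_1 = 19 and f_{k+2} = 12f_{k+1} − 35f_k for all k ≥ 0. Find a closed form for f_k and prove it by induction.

Claim: f_k = 5^k + 2·7^k.

Base cases: f_0 = 3 and 5^0 + 2·7^0 = 3; f_1 = 19 and 5^1 + 2·7^1 = 19.
Assume f_j = 5^j + 2·7^j for all 0 ≤ j ≤ m, where m ≥ 1.
Then f_{m+1} = 12f_m − 35f_{m−1} = 12·(5^m + 2·7^m) − 35·(5^{m−1} + 2·7^{m−1}) = (12·5 − 35)5^{m−1} + 2·(12·7 − 35)7^{m−1} = 25·5^{m−1} + 98·7^{m−1} = 5^{m+1} + 2·7^{m+1}.
By strong induction, f_k = 5^k + 2·7^k for all k ≥ 0.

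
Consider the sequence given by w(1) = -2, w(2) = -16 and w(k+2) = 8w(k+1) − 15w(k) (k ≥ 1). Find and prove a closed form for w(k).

Claim: w(k) = -5^k + 3^k.

Base cases: w(1) = -2 and -5^1 + 3^1 = -2; w(2) = -16 and -5^2 + 3^2 = -16.
Assume w(j) = -5^j + 3^j for all 1 ≤ j ≤ m, where m ≥ 2.
Then w(m+1) = 8w(m) − 15w(m−1) = 8·(-5^m + 3^m) − 15·(-5^{m−1} + 3^{m−1}) = -(8·5 − 15)5^{m−1} + (8·3 − 15)3^{m−1} = -25·5^{m−1} + 9·3^{m−1} = -5^{m+1} + 3^{m+1}.
So the formula holds for m+1, and by strong induction w(k) = -5^k + 3^k for all k ≥ 1.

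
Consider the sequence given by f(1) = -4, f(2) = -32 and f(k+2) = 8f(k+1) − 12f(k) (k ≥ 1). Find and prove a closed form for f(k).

Claim: f(k) = 2^k − 6^k.

Base cases: f(1) = -4 and 2^1 − 6^1 = -4; f(2) = -32 and 2^2 − 6^2 = -32.
Assume f(i) = 2^i − 6^i for all 1 ≤ i ≤ j, where j ≥ 2.
Then f(j+1) = 8f(j) − 12f(j−1) = 8·(2^j − 6^j) − 12·(2^{j−1} − 6^{j−1}) = (8·2 − 12)2^{j−1} − (8·6 − 12)6^{j−1} = 4·2^{j−1} − 36·6^{j−1} = 2^{j+1} − 6^{j+1}.
So the formula holds for j+1, and by strong induction f(k) = 2^k − 6^k for all k ≥ 1.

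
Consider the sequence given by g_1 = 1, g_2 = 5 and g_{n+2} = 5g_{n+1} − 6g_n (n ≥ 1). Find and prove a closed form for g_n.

Claim: g_n = 3^n − 2^n.

Base cases: g_1 = 1 and 3^1 − 2^1 = 1; g_2 = 5 and 3^2 − 2^2 = 5.
Assume g_i = 3^i − 2^i for all 1 ≤ i ≤ j, where j ≥ 2.
Then g_{j+1} = 5g_j − 6g_{j−1} = 5·(3^j − 2^j) − 6·(3^{j−1} − 2^{j−1}) = (5·3 − 6)3^{j−1} − (5·2 − 6)2^{j−1} = 9·3^{j−1} − 4·2^{j−1} = 3^{j+1} − 2^{j+1}.
This completes the inductive step, so g_n = 3^n − 2^n for all n ≥ 1.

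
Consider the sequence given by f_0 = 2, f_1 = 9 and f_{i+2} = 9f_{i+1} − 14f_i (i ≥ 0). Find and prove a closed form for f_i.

Claim: f_i = 2^i + 7^i.

Base cases: f_0 = 2 and 2^0 + 7^0 = 2; f_1 = 9 and 2^1 + 7^1 = 9.
Assume f_j = 2^j + 7^j for all 0 ≤ j ≤ k, where k ≥ 1.
Then f_{k+1} = 9f_k − 14f_{k−1} = 9·(2^k + 7^k) − 14·(2^{k−1} + 7^{k−1}) = (9·2 − 14)2^{k−1} + (9·7 − 14)7^{k−1} = 4·2^{k−1} + 49·7^{k−1} = 2^{k+1} + 7^{k+1}.
Hence f_i = 2^i + 7^i for every i ≥ 0, by strong induction.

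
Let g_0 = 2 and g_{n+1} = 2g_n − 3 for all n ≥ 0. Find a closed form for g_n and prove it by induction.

Claim: g_n = -2^n + 3.

Base case: g_0 = 2, and -2^0 + 3 = -1 + 3 = 2.
Assume g_m = -2^m + 3 for some m ≥ 0.
Then g_{m+1} = 2g_m − 3 = 2·(-2^m + 3) − 3 = -2^{m+1} + 6 − 3 = -2^{m+1} + 3.
By induction, g_n = -2^n + 3 for all n ≥ 0.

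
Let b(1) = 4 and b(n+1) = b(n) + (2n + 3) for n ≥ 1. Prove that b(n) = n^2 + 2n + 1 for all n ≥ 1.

Base case: b(1) = 4, and 1^2 + 2·1 + 1 = 4.
Assume b(j) = j^2 + 2j + 1.
Then b(j+1) = b(j) + (2j + 3) = (j^2 + 2j + 1) + (2j + 3) = j^2 + 4j + 4,
and (j+1)^2 + 2·(j+1) + 1 = j^2 + 4j + 4.
Hence b(n) = n^2 + 2n + 1 for every n ≥ 1, by induction.

b(n) = n^2 + 2n + 1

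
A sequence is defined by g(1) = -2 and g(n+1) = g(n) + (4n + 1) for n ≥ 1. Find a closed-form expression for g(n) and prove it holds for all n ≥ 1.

Claim: g(n) = 2n^2 − n − 3.

Base case: g(1) = -2, and 2·1^2 − 1 − 3 = -2.
Assume g(r) = 2r^2 − r − 3.
Then g(r+1) = g(r) + (4r + 1) = (2r^2 − r − 3) + (4r + 1) = 2r^2 + 3r − 2,
and 2·(r+1)^2 − (r+1) − 3 = 2r^2 + 3r − 2.
This completes the inductive step, so g(n) = 2n^2 − n − 3 for all n ≥ 1.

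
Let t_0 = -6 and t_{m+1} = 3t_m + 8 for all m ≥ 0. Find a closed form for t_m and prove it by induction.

Claim: t_m = -2·3^m − 4.

Base case: t_0 = -6, and -2·3^0 − 4 = -2 − 4 = -6.
Assume t_j = -2·3^j − 4 for some j ≥ 0.
Then t_{j+1} = 3t_j + 8 = 3·(-2·3^j − 4) + 8 = -6·3^j − 12 + 8 = -2·3^{j+1} − 4.
Hence t_m = -2·3^m − 4 for every m ≥ 0, by induction.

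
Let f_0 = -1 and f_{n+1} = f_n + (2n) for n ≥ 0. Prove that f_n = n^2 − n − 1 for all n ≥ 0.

Base case: f_0 = -1, and 0^2 − 0 − 1 = -1.
Assume f_k = k^2 − k − 1.
Then f_{k+1} = f_k + (2k) = (k^2 − k − 1) + (2k) = k^2 + k − 1,
and (k+1)^2 − (k+1) − 1 = k^2 + k − 1.
By induction, f_n = n^2 − n − 1 for all n ≥ 0.

f_n = n^2 − n − 1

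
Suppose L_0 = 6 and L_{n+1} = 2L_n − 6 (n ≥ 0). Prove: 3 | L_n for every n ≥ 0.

Base case: L_0 = 6 = 3·2, so 3 | L_0.
Assume 3 | L_r, so L_r = 3t for some integer t.
Then L_{r+1} = 2L_r − 6 = 2·(3t) − 6 = 3(2t − 2), so 3 | L_{r+1}.
This completes the inductive step, so 3 | L_n for all n ≥ 0.

3 | L_n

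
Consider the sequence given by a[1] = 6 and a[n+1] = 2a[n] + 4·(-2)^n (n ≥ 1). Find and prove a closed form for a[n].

Claim: a[n] = 2·2^n − (-2)^n.

Base case: a[1] = 6, and 2·2^1 − (-2)^1 = 4 + 2 = 6.
Assume a[m] = 2·2^m − (-2)^m for some m ≥ 1.
Then a[m+1] = 2a[m] + 4·(-2)^m = 2·(2·2^m − (-2)^m) + 4·(-2)^m = 2·2^{m+1} − 2·(-2)^m + 4·(-2)^m = 2·2^{m+1} + 2·(-2)^m = 2·2^{m+1} − (-2)^{m+1}.
By induction, a[n] = 2·2^n − (-2)^n for all n ≥ 1.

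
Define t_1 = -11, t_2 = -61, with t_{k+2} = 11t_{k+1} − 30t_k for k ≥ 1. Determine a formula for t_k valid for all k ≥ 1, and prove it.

Claim: t_k = -5^k − 6^k.

Base cases: t_1 = -11 and -5^1 − 6^1 = -11; t_2 = -61 and -5^2 − 6^2 = -61.
Assume t_i = -5^i − 6^i for all 1 ≤ i ≤ j, where j ≥ 2.
Then t_{j+1} = 11t_j − 30t_{j−1} = 11·(-5^j − 6^j) − 30·(-5^{j−1} − 6^{j−1}) = -(11·5 − 30)5^{j−1} − (11·6 − 30)6^{j−1} = -25·5^{j−1} − 36·6^{j−1} = -5^{j+1} − 6^{j+1}.
This completes the inductive step, so t_k = -5^k − 6^k for all k ≥ 1.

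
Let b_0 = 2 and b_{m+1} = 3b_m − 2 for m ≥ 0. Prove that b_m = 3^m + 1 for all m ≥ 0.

Base case: b_0 = 2, and 3^0 + 1 = 1 + 1 = 2.
Assume b_k = 3^k + 1 for some k ≥ 0.
Then b_{k+1} = 3b_k − 2 = 3·(3^k + 1) − 2 = 3^{k+1} + 3 − 2 = 3^{k+1} + 1.
This completes the inductive step, so b_m = 3^m + 1 for all m ≥ 0.

b_m = 3^m + 1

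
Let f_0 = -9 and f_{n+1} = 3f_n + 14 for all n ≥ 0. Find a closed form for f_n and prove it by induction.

Claim: f_n = -2·3^n − 7.

Base case: f_0 = -9, and -2·3^0 − 7 = -2 − 7 = -9.
Assume f_m = -2·3^m − 7 for some m ≥ 0.
Then f_{m+1} = 3f_m + 14 = 3·(-2·3^m − 7) + 14 = -6·3^m − 21 + 14 = -2·3^{m+1} − 7.
This completes the inductive step, so f_n = -2·3^n − 7 for all n ≥ 0.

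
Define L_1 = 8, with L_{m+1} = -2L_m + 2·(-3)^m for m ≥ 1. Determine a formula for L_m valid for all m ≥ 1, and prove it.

Claim: L_m = -(-2)^m − 2·(-3)^m.

Base case: L_1 = 8, and -(-2)^1 − 2·(-3)^1 = 2 + 6 = 8.
Assume L_j = -(-2)^j − 2·(-3)^j for some j ≥ 1.
Then L_{j+1} = -2L_j + 2·(-3)^j = -2·(-(-2)^j − 2·(-3)^j) + 2·(-3)^j = -(-2)^{j+1} + 4·(-3)^j + 2·(-3)^j = -(-2)^{j+1} + 6·(-3)^j = -(-2)^{j+1} − 2·(-3)^{j+1}.
So the formula holds for j+1, and by induction L_m = -(-2)^m − 2·(-3)^m for all m ≥ 1.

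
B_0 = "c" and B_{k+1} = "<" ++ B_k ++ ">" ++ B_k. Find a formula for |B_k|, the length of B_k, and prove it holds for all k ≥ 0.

Claim: |B_k| = 3·2^k − 2.

Base case: |B_0| = 1, and 3·2^0 − 2 = 1.
Assume |B_j| = 3·2^j − 2.
Then |B_{j+1}| = 1 + |B_j| + 1 + |B_j| = 2|B_j| + 2 = 2(3·2^j − 2) + 2 = 3·2^{j+1} − 4 + 2 = 3·2^{j+1} − 2.
By induction, |B_k| = 3·2^k − 2 for all k ≥ 0.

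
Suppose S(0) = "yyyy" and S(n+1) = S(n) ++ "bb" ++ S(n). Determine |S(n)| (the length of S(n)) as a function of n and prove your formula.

Claim: |S(n)| = 6·2^n − 2.

Base case: |S(0)| = 4, and 6·2^0 − 2 = 4.
Assume |S(m)| = 6·2^m − 2.
Then |S(m+1)| = |S(m)| + 2 + |S(m)| = 2|S(m)| + 2 = 2(6·2^m − 2) + 2 = 6·2^{m+1} − 4 + 2 = 6·2^{m+1} − 2.
So the formula holds for m+1, and by induction |S(n)| = 6·2^n − 2 for all n ≥ 0.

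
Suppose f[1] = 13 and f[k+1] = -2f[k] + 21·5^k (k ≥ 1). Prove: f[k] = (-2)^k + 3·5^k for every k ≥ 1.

Base case: f[1] = 13, and (-2)^1 + 3·5^1 = -2 + 15 = 13.
Assume f[r] = (-2)^r + 3·5^r for some r ≥ 1.
Then f[r+1] = -2f[r] + 21·5^r = -2·((-2)^r + 3·5^r) + 21·5^r = (-2)^{r+1} − 6·5^r + 21·5^r = (-2)^{r+1} + 15·5^r = (-2)^{r+1} + 3·5^{r+1}.
So the formula holds for r+1, and by induction f[k] = (-2)^k + 3·5^k for all k ≥ 1.

f[k] = (-2)^k + 3·5^k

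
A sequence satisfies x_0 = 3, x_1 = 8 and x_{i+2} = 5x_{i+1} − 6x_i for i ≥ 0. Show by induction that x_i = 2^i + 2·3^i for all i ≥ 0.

Base cases: x_0 = 3 and 2^0 + 2·3^0 = 3; x_1 = 8 and 2^1 + 2·3^1 = 8.
Assume x_j = 2^j + 2·3^j for all 0 ≤ j ≤ m, where m ≥ 1.
Then x_{m+1} = 5x_m − 6x_{m−1} = 5·(2^m + 2·3^m) − 6·(2^{m−1} + 2·3^{m−1}) = (5·2 − 6)2^{m−1} + 2·(5·3 − 6)3^{m−1} = 4·2^{m−1} + 18·3^{m−1} = 2^{m+1} + 2·3^{m+1}.
This completes the inductive step, so x_i = 2^i + 2·3^i for all i ≥ 0.

x_i = 2^i + 2·3^i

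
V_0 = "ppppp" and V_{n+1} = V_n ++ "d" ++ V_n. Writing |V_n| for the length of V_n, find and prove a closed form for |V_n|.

Claim: |V_n| = 6·2^n − 1.

Base case: |V_0| = 5, and 6·2^0 − 1 = 5.
Assume |V_k| = 6·2^k − 1.
Then |V_{k+1}| = |V_k| + 1 + |V_k| = 2|V_k| + 1 = 2(6·2^k − 1) + 1 = 6·2^{k+1} − 2 + 1 = 6·2^{k+1} − 1.
This completes the inductive step, so |V_n| = 6·2^n − 1 for all n ≥ 0.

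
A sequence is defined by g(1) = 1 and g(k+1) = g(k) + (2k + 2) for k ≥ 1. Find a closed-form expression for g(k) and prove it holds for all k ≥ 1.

Claim: g(k) = k^2 + k − 1.

Base case: g(1) = 1, and 1^2 + 1 − 1 = 1.
Assume g(r) = r^2 + r − 1.
Then g(r+1) = g(r) + (2r + 2) = (r^2 + r − 1) + (2r + 2) = r^2 + 3r + 1,
and (r+1)^2 + (r+1) − 1 = r^2 + 3r + 1.
By induction, g(k) = k^2 + k − 1 for all k ≥ 1.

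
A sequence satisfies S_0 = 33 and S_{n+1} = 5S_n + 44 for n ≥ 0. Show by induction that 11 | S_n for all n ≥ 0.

Base case: S_0 = 33 = 11·3, so 11 | S_0.
Assume 11 | S_r, so S_r = 11t for some integer t.
Then S_{r+1} = 5S_r + 44 = 5·(11t) + 44 = 11(5t + 4), so 11 | S_{r+1}.
Hence 11 | S_n for every n ≥ 0, by induction.

11 | S_n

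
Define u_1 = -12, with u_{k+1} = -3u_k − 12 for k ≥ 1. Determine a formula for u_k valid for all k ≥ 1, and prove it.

Claim: u_k = 3·(-3)^k − 3.

Base case: u_1 = -12, and 3·(-3)^1 − 3 = -9 − 3 = -12.
Assume u_m = 3·(-3)^m − 3 for some m ≥ 1.
Then u_{m+1} = -3u_m − 12 = -3·(3·(-3)^m − 3) − 12 = -9·(-3)^m + 9 − 12 = 3·(-3)^{m+1} − 3.
This completes the inductive step, so u_k = 3·(-3)^k − 3 for all k ≥ 1.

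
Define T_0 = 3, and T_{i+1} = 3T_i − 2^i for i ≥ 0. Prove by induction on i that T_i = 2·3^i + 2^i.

Base case: T_0 = 3, and 2·3^0 + 2^0 = 2 + 1 = 3.
Assume T_k = 2·3^k + 2^k for some k ≥ 0.
Then T_{k+1} = 3T_k − 2^k = 3·(2·3^k + 2^k) − 2^k = 2·3^{k+1} + 3·2^k − 2^k = 2·3^{k+1} + 2·2^k = 2·3^{k+1} + 2^{k+1}.
This completes the inductive step, so T_i = 2·3^i + 2^i for all i ≥ 0.

T_i = 2·3^i + 2^i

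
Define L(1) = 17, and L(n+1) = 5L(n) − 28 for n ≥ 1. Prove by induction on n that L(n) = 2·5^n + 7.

Base case: L(1) = 17, and 2·5^1 + 7 = 10 + 7 = 17.
Assume L(r) = 2·5^r + 7 for some r ≥ 1.
Then L(r+1) = 5L(r) − 28 = 5·(2·5^r + 7) − 28 = 10·5^r + 35 − 28 = 2·5^{r+1} + 7.
By induction, L(n) = 2·5^n + 7 for all n ≥ 1.

L(n) = 2·5^n + 7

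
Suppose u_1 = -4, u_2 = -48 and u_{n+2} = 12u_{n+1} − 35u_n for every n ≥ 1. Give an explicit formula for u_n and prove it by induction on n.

Claim: u_n = 2·5^n − 2·7^n.

Base cases: u_1 = -4 and 2·5^1 − 2·7^1 = -4; u_2 = -48 and 2·5^2 − 2·7^2 = -48.
Assume u_j = 2·5^j − 2·7^j for all 1 ≤ j ≤ r, where r ≥ 2.
Then u_{r+1} = 12u_r − 35u_{r−1} = 12·(2·5^r − 2·7^r) − 35·(2·5^{r−1} − 2·7^{r−1}) = 2·(12·5 − 35)5^{r−1} − 2·(12·7 − 35)7^{r−1} = 50·5^{r−1} − 98·7^{r−1} = 2·5^{r+1} − 2·7^{r+1}.
This completes the inductive step, so u_n = 2·5^n − 2·7^n for all n ≥ 1.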